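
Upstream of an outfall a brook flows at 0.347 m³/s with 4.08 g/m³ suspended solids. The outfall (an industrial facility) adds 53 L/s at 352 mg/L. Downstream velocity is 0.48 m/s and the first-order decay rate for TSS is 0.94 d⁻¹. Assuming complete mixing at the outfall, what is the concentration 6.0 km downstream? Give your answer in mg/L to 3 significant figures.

43.8 mg/L

53 L/s = 0.053 m³/s.
After complete mixing, C₀ = (0.053·352 + 0.347·4.08) / 0.4 = 50.18 mg/L.
Travel time t = 6000 m / 0.48 m/s = 1.25e+04 s = 0.1447 d.
C = 50.18·exp(−0.94·0.1447) = 50.18·0.8728 = 43.8 mg/L.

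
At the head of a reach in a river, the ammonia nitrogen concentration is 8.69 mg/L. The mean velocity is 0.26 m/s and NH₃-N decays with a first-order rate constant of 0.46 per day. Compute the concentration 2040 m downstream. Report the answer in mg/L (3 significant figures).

Travel time t = 2040 m / 0.26 m/s = 2040/0.26 = 7846 s = 0.09081 d.
First-order decay: C = 8.69·exp(−0.46·0.09081) = 8.69·0.9591 = 8.334 mg/L.

8.33 mg/L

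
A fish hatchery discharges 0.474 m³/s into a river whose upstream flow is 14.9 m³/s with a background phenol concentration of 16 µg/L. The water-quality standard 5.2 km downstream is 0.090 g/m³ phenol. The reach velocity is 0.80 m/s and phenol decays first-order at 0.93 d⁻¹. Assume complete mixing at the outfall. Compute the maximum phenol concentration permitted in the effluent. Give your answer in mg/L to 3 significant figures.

2.63 mg/L

16 µg/L = 0.016 mg/L.
Travel time to the compliance point: t = 5200/0.80 = 6500 s = 0.07523 d; decay factor exp(−0.93·0.07523) = 0.9324.
So the concentration just after mixing may be at most 0.09/0.9324 = 0.09652 mg/L.
Mass balance: 0.09652·15.37 = 0.474·Cₑ + 14.9·0.016.
Cₑ = (1.484 − 0.2384) / 0.474 = 2.628 mg/L.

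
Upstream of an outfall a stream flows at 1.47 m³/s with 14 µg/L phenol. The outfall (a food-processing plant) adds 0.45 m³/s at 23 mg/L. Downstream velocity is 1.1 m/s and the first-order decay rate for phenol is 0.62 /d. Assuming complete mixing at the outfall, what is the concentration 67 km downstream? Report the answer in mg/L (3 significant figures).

3.49 mg/L

14 µg/L = 0.014 mg/L.
After complete mixing, C₀ = (0.45·23 + 1.47·0.014) / 1.92 = 5.401 mg/L.
Travel time t = 6.7e+04 m / 1.1 m/s = 6.091e+04 s = 0.705 d.
C = 5.401·exp(−0.62·0.705) = 5.401·0.6459 = 3.489 mg/L.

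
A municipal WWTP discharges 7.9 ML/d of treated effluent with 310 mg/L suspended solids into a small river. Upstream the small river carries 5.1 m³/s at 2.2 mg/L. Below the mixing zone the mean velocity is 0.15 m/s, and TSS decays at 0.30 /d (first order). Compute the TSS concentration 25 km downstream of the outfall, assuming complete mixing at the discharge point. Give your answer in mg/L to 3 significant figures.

7.9 ML/d = 0.09144 m³/s.
After complete mixing, C₀ = (0.09144·310 + 5.1·2.2) / 5.191 = 7.621 mg/L.
Travel time t = 2.5e+04 m / 0.15 m/s = 1.667e+05 s = 1.929 d.
C = 7.621·exp(−0.30·1.929) = 7.621·0.5606 = 4.273 mg/L.

4.27 mg/L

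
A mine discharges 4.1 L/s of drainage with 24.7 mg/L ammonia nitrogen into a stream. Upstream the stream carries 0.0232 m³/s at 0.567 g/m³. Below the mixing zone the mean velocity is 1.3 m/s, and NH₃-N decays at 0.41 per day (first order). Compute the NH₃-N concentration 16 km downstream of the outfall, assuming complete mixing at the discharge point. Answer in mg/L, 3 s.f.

4.1 L/s = 0.0041 m³/s.
After complete mixing, C₀ = (0.0041·24.7 + 0.0232·0.567) / 0.0273 = 4.191 mg/L.
Travel time t = 1.6e+04 m / 1.3 m/s = 1.231e+04 s = 0.1425 d.
C = 4.191·exp(−0.41·0.1425) = 4.191·0.9433 = 3.954 mg/L.

3.95 mg/L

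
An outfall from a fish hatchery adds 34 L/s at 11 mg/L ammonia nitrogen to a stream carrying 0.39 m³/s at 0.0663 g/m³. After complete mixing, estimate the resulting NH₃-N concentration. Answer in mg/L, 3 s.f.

34 L/s = 0.034 m³/s.
By mass balance at complete mixing, C = (0.034·11 + 0.39·0.0663) / (0.034 + 0.39) = 0.3999/0.424 = 0.9431 mg/L.

0.943 mg/L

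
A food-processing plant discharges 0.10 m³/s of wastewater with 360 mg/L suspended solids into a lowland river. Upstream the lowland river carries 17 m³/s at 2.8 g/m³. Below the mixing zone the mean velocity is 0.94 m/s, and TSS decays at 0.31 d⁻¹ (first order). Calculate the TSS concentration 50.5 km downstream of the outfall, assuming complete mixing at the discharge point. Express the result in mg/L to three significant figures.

After complete mixing, C₀ = (0.1·360 + 17·2.8) / 17.1 = 4.889 mg/L.
Travel time t = 5.05e+04 m / 0.94 m/s = 5.372e+04 s = 0.6218 d.
C = 4.889·exp(−0.31·0.6218) = 4.889·0.8247 = 4.032 mg/L.

4.03 mg/L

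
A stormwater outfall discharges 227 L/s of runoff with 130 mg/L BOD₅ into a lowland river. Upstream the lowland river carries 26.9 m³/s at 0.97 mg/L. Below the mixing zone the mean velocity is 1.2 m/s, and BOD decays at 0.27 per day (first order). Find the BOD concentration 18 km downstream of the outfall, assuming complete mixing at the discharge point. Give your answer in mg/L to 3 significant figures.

227 L/s = 0.227 m³/s.
After complete mixing, C₀ = (0.227·130 + 26.9·0.97) / 27.13 = 2.05 mg/L.
Travel time t = 1.8e+04 m / 1.2 m/s = 1.5e+04 s = 0.1736 d.
C = 2.05·exp(−0.27·0.1736) = 2.05·0.9542 = 1.956 mg/L.

1.96 mg/L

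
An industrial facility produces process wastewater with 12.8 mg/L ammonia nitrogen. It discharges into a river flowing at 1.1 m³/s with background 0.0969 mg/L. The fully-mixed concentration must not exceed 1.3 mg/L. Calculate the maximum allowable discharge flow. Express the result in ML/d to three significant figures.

Mass balance at complete mixing: C_std·(Q_w + Q_r) = Q_w·C_e + Q_r·C_b.
Rearranging, Q_w = Q_r·(C_std − C_b)/(C_e − C_std) = 1.1·(1.3 − 0.0969) / (12.8 − 1.3) = 0.1151 m³/s.
= 9.943 ML/d.

9.94 ML/d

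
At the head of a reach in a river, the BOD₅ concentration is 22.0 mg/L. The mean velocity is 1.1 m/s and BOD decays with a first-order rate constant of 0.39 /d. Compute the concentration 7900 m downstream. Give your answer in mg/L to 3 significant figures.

Travel time t = 7900 m / 1.1 m/s = 7900/1.1 = 7182 s = 0.08312 d.
First-order decay: C = 22.0·exp(−0.39·0.08312) = 22.0·0.9681 = 21.3 mg/L.

21.3 mg/L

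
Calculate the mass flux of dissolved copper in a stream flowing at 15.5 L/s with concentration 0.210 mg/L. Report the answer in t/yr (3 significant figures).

15.5 L/s = 0.0155 m³/s.
Mass flux = Q·C = 0.0155 m³/s × 0.21 g/m³ = 0.003255 g/s.
= 0.003255 g/s × 31.56 = 0.1027 t/yr.

0.103 t/yr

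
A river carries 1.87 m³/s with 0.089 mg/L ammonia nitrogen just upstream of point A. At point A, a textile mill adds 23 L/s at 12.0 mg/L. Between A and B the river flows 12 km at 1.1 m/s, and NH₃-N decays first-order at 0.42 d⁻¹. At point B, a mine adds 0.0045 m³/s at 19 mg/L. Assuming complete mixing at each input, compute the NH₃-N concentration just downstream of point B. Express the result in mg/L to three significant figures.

23 L/s = 0.023 m³/s.
After input A: C = (1.87·0.089 + 0.023·12) / 1.893 = 0.2337 mg/L.
Over the 12 km reach to input B (t = 1.091e+04 s = 0.1263 d), decay gives C = 0.2337·exp(−0.42·0.1263) = 0.2216 mg/L.
After input B: C = (1.893·0.2216 + 0.0045·19) / 1.897 = 0.2662 mg/L.

0.266 mg/L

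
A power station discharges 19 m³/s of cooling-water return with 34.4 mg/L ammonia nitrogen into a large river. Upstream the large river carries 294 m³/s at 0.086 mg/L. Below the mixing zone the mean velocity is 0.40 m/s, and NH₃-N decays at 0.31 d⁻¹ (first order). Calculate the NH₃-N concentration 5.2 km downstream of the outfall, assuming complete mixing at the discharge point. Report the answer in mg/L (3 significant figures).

After complete mixing, C₀ = (19·34.4 + 294·0.086) / 313 = 2.169 mg/L.
Travel time t = 5200 m / 0.40 m/s = 1.3e+04 s = 0.1505 d.
C = 2.169·exp(−0.31·0.1505) = 2.169·0.9544 = 2.07 mg/L.

2.07 mg/L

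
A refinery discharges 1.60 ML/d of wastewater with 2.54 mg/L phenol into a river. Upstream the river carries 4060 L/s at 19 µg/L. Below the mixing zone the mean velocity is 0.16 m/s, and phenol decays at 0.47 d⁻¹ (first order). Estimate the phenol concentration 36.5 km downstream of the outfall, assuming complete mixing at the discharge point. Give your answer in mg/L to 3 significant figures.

1.60 ML/d = 0.01852 m³/s.
4060 L/s = 4.06 m³/s.
19 µg/L = 0.019 mg/L.
After complete mixing, C₀ = (0.01852·2.54 + 4.06·0.019) / 4.079 = 0.03045 mg/L.
Travel time t = 3.65e+04 m / 0.16 m/s = 2.281e+05 s = 2.64 d.
C = 0.03045·exp(−0.47·2.64) = 0.03045·0.2891 = 0.008802 mg/L.

0.00880 mg/L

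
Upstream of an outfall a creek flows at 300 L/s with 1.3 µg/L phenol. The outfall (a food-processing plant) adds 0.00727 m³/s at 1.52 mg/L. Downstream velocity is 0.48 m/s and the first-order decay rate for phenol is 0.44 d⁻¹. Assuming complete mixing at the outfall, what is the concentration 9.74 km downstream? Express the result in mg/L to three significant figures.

300 L/s = 0.3 m³/s.
1.3 µg/L = 0.0013 mg/L.
After complete mixing, C₀ = (0.00727·1.52 + 0.3·0.0013) / 0.3073 = 0.03723 mg/L.
Travel time t = 9740 m / 0.48 m/s = 2.029e+04 s = 0.2349 d.
C = 0.03723·exp(−0.44·0.2349) = 0.03723·0.9018 = 0.03358 mg/L.

0.0336 mg/L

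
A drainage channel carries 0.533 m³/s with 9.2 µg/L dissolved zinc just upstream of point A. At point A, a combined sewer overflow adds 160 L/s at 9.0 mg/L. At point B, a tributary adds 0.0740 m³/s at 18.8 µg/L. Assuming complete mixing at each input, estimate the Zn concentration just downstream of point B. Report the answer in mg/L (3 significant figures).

9.2 µg/L = 0.0092 mg/L.
160 L/s = 0.16 m³/s.
After input A: C = (0.533·0.0092 + 0.16·9) / 0.693 = 2.085 mg/L.
18.8 µg/L = 0.0188 mg/L.
After input B: C = (0.693·2.085 + 0.074·0.0188) / 0.767 = 1.886 mg/L.

1.89 mg/L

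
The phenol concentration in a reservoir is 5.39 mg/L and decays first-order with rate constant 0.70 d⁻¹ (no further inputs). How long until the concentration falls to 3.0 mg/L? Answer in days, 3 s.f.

t = ln(C₀/C)/k = ln(5.39/3.0)/0.70 = 0.5859/0.70 = 0.837 d.

0.837 d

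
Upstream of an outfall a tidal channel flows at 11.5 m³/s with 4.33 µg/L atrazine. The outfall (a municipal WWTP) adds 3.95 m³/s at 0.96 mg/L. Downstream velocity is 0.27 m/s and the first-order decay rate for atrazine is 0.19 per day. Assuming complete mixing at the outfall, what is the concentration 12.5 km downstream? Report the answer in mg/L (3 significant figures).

0.225 mg/L

4.33 µg/L = 0.00433 mg/L.
After complete mixing, C₀ = (3.95·0.96 + 11.5·0.00433) / 15.45 = 0.2487 mg/L.
Travel time t = 1.25e+04 m / 0.27 m/s = 4.63e+04 s = 0.5358 d.
C = 0.2487·exp(−0.19·0.5358) = 0.2487·0.9032 = 0.2246 mg/L.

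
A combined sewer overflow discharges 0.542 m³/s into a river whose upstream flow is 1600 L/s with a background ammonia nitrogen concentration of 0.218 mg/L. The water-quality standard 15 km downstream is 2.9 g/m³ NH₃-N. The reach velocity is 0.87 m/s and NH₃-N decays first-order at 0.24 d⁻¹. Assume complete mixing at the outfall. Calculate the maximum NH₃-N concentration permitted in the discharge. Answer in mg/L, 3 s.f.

1600 L/s = 1.6 m³/s.
Travel time to the compliance point: t = 1.5e+04/0.87 = 1.724e+04 s = 0.1996 d; decay factor exp(−0.24·0.1996) = 0.9532.
So the concentration just after mixing may be at most 2.9/0.9532 = 3.042 mg/L.
Mass balance: 3.042·2.142 = 0.542·Cₑ + 1.6·0.218.
Cₑ = (6.517 − 0.3488) / 0.542 = 11.38 mg/L.

11.4 mg/L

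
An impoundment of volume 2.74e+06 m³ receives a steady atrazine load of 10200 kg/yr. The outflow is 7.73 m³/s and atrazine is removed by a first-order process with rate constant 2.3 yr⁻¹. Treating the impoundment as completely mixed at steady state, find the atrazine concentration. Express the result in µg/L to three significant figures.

Outflow Q = 7.73 m³/s × 3.156e+07 s/yr = 2.439e+08 m³/yr.
Steady-state CSTR mass balance: W = Q·C + k·V·C, so C = W/(Q + kV).
Q + kV = 2.439e+08 + 2.3·2.74e+06 = 2.502e+08 m³/yr.
C = 10200/2.502e+08 = 4.076e-05 kg/m³ = 0.04076 mg/L = 40.76 µg/L.

40.8 µg/L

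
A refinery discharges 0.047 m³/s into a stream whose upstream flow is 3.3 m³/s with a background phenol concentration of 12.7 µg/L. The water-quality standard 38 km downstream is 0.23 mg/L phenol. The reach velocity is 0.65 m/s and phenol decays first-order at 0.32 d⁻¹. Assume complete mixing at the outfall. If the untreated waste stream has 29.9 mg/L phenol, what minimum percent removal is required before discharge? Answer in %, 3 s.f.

12.7 µg/L = 0.0127 mg/L.
Travel time to the compliance point: t = 3.8e+04/0.65 = 5.846e+04 s = 0.6766 d; decay factor exp(−0.32·0.6766) = 0.8053.
So the concentration just after mixing may be at most 0.23/0.8053 = 0.2856 mg/L.
Mass balance: 0.2856·3.347 = 0.047·Cₑ + 3.3·0.0127.
Cₑ = (0.9559 − 0.04191) / 0.047 = 19.45 mg/L.
Required removal = 1 − 19.45/29.9 = 34.96 %.

35.0 %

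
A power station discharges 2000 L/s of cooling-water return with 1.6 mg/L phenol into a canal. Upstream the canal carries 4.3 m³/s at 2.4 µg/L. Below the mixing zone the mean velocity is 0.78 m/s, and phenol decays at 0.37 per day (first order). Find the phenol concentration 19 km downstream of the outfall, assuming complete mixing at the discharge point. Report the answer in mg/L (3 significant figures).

0.459 mg/L

2000 L/s = 2 m³/s.
2.4 µg/L = 0.0024 mg/L.
After complete mixing, C₀ = (2·1.6 + 4.3·0.0024) / 6.3 = 0.5096 mg/L.
Travel time t = 1.9e+04 m / 0.78 m/s = 2.436e+04 s = 0.2819 d.
C = 0.5096·exp(−0.37·0.2819) = 0.5096·0.9009 = 0.4591 mg/L.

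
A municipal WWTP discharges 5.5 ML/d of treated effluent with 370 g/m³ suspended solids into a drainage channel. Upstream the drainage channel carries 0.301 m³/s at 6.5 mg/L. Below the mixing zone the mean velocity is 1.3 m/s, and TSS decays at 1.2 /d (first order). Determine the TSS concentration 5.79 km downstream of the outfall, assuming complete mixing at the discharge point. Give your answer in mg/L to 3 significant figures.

5.5 ML/d = 0.06366 m³/s.
After complete mixing, C₀ = (0.06366·370 + 0.301·6.5) / 0.3647 = 69.96 mg/L.
Travel time t = 5790 m / 1.3 m/s = 4454 s = 0.05155 d.
C = 69.96·exp(−1.2·0.05155) = 69.96·0.94 = 65.76 mg/L.

65.8 mg/L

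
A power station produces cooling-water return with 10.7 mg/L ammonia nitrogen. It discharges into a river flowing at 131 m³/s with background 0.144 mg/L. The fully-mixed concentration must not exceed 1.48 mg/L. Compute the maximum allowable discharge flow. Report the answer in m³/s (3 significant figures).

19.0 m³/s

Mass balance at complete mixing: C_std·(Q_w + Q_r) = Q_w·C_e + Q_r·C_b.
Rearranging, Q_w = Q_r·(C_std − C_b)/(C_e − C_std) = 131·(1.48 − 0.144) / (10.7 − 1.48) = 18.98 m³/s.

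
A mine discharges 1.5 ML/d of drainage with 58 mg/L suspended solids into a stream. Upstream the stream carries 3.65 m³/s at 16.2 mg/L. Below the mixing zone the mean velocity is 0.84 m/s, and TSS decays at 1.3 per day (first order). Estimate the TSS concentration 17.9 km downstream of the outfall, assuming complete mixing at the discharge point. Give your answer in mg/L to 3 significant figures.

1.5 ML/d = 0.01736 m³/s.
After complete mixing, C₀ = (0.01736·58 + 3.65·16.2) / 3.667 = 16.4 mg/L.
Travel time t = 1.79e+04 m / 0.84 m/s = 2.131e+04 s = 0.2466 d.
C = 16.4·exp(−1.3·0.2466) = 16.4·0.7257 = 11.9 mg/L.

11.9 mg/L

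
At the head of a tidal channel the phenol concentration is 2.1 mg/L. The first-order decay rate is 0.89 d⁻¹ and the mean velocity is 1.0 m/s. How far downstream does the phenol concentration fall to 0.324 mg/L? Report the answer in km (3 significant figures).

From C = C₀·e^(−kt), t = ln(C₀/C)/k = ln(2.1/0.324)/0.89 = 1.869/0.89 = 2.1 d.
Distance = v·t = 1.0 m/s × 1.814e+05 s = 1.814e+05 m = 181.4 km.

181 km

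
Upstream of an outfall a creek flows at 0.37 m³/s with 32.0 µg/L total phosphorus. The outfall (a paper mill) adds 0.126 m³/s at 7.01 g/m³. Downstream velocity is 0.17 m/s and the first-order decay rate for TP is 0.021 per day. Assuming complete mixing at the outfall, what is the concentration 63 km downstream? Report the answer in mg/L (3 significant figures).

32.0 µg/L = 0.032 mg/L.
After complete mixing, C₀ = (0.126·7.01 + 0.37·0.032) / 0.496 = 1.805 mg/L.
Travel time t = 6.3e+04 m / 0.17 m/s = 3.706e+05 s = 4.289 d.
C = 1.805·exp(−0.021·4.289) = 1.805·0.9139 = 1.649 mg/L.

1.65 mg/L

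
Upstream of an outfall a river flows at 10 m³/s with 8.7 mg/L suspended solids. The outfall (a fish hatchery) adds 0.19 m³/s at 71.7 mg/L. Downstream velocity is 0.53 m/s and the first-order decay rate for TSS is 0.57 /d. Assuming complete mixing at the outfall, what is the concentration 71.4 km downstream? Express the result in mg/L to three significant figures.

After complete mixing, C₀ = (0.19·71.7 + 10·8.7) / 10.19 = 9.875 mg/L.
Travel time t = 7.14e+04 m / 0.53 m/s = 1.347e+05 s = 1.559 d.
C = 9.875·exp(−0.57·1.559) = 9.875·0.4112 = 4.06 mg/L.

4.06 mg/L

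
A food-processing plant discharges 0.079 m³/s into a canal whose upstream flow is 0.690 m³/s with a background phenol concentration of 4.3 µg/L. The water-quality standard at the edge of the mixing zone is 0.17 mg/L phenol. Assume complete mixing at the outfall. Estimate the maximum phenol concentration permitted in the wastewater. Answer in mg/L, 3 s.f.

4.3 µg/L = 0.0043 mg/L.
Mass balance: 0.17·0.769 = 0.079·Cₑ + 0.69·0.0043.
Cₑ = (0.1307 − 0.002967) / 0.079 = 1.617 mg/L.

1.62 mg/L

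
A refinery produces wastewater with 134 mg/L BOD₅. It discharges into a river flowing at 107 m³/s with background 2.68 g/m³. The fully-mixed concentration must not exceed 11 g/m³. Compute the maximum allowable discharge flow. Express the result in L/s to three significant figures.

7240 L/s

Mass balance at complete mixing: C_std·(Q_w + Q_r) = Q_w·C_e + Q_r·C_b.
Rearranging, Q_w = Q_r·(C_std − C_b)/(C_e − C_std) = 107·(11 − 2.68) / (134 − 11) = 7.238 m³/s.
= 7238 L/s.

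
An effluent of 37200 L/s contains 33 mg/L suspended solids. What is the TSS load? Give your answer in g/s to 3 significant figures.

1230 g/s

37200 L/s = 37.2 m³/s.
Mass flux = Q·C = 37.2 m³/s × 33 g/m³ = 1228 g/s.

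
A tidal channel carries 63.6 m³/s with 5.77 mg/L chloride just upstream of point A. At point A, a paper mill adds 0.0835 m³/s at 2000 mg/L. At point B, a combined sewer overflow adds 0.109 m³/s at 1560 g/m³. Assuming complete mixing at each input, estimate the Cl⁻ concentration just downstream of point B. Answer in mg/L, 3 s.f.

After input A: C = (63.6·5.77 + 0.0835·2000) / 63.68 = 8.385 mg/L.
After input B: C = (63.68·8.385 + 0.109·1560) / 63.79 = 11.04 mg/L.

11.0 mg/L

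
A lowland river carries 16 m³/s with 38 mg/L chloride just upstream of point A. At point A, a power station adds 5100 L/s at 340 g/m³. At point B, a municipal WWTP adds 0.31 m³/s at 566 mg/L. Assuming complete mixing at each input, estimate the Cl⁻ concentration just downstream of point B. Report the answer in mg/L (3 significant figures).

118 mg/L

5100 L/s = 5.1 m³/s.
After input A: C = (16·38 + 5.1·340) / 21.1 = 111 mg/L.
After input B: C = (21.1·111 + 0.31·566) / 21.41 = 117.6 mg/L.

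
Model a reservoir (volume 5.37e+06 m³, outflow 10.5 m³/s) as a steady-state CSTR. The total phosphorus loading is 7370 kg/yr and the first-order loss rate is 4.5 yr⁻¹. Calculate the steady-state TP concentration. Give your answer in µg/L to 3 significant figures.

Outflow Q = 10.5 m³/s × 3.156e+07 s/yr = 3.314e+08 m³/yr.
Steady-state CSTR mass balance: W = Q·C + k·V·C, so C = W/(Q + kV).
Q + kV = 3.314e+08 + 4.5·5.37e+06 = 3.555e+08 m³/yr.
C = 7370/3.555e+08 = 2.073e-05 kg/m³ = 0.02073 mg/L = 20.73 µg/L.

20.7 µg/L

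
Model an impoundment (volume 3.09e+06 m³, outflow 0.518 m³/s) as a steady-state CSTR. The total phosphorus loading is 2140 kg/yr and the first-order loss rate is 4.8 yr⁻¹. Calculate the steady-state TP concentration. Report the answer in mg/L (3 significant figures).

Outflow Q = 0.518 m³/s × 3.156e+07 s/yr = 1.635e+07 m³/yr.
Steady-state CSTR mass balance: W = Q·C + k·V·C, so C = W/(Q + kV).
Q + kV = 1.635e+07 + 4.8·3.09e+06 = 3.118e+07 m³/yr.
C = 2140/3.118e+07 = 6.864e-05 kg/m³ = 0.06864 mg/L.

0.0686 mg/L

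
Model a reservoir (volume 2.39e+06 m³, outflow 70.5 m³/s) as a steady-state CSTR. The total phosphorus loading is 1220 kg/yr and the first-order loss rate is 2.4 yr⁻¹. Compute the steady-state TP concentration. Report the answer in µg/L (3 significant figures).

0.547 µg/L

Outflow Q = 70.5 m³/s × 3.156e+07 s/yr = 2.225e+09 m³/yr.
Steady-state CSTR mass balance: W = Q·C + k·V·C, so C = W/(Q + kV).
Q + kV = 2.225e+09 + 2.4·2.39e+06 = 2.231e+09 m³/yr.
C = 1220/2.231e+09 = 5.47e-07 kg/m³ = 0.000547 mg/L = 0.547 µg/L.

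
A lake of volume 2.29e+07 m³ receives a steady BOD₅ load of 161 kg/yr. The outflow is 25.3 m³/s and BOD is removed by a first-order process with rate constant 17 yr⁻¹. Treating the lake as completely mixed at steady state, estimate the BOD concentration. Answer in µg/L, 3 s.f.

Outflow Q = 25.3 m³/s × 3.156e+07 s/yr = 7.984e+08 m³/yr.
Steady-state CSTR mass balance: W = Q·C + k·V·C, so C = W/(Q + kV).
Q + kV = 7.984e+08 + 17·2.29e+07 = 1.188e+09 m³/yr.
C = 161/1.188e+09 = 1.356e-07 kg/m³ = 0.0001356 mg/L = 0.1356 µg/L.

0.136 µg/L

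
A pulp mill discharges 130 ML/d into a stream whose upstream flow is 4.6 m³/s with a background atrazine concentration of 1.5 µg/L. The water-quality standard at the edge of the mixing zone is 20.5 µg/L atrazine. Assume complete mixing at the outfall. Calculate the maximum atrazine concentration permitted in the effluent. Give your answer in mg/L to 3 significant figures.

0.0786 mg/L

130 ML/d = 1.505 m³/s.
1.5 µg/L = 0.0015 mg/L.
20.5 µg/L = 0.0205 mg/L.
Mass balance: 0.0205·6.105 = 1.505·Cₑ + 4.6·0.0015.
Cₑ = (0.1251 − 0.0069) / 1.505 = 0.07859 mg/L.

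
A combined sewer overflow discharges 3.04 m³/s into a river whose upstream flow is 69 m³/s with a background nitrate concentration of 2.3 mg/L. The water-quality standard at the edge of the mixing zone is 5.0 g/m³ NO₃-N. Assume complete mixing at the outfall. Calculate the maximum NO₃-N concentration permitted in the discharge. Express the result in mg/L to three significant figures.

66.3 mg/L

Mass balance: 5·72.04 = 3.04·Cₑ + 69·2.3.
Cₑ = (360.2 − 158.7) / 3.04 = 66.28 mg/L.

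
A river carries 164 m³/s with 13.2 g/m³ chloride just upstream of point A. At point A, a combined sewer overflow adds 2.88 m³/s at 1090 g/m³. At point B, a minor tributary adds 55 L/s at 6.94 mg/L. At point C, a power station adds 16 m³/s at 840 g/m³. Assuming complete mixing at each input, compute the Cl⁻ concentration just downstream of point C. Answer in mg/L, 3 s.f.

After input A: C = (164·13.2 + 2.88·1090) / 166.9 = 31.78 mg/L.
55 L/s = 0.055 m³/s.
After input B: C = (166.9·31.78 + 0.055·6.94) / 166.9 = 31.78 mg/L.
After input C: C = (166.9·31.78 + 16·840) / 182.9 = 102.5 mg/L.

102 mg/L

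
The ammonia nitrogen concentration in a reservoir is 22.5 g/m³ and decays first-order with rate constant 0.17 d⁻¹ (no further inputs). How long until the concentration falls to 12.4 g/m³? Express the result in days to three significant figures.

t = ln(C₀/C)/k = ln(22.5/12.4)/0.17 = 0.5958/0.17 = 3.505 d.

3.50 d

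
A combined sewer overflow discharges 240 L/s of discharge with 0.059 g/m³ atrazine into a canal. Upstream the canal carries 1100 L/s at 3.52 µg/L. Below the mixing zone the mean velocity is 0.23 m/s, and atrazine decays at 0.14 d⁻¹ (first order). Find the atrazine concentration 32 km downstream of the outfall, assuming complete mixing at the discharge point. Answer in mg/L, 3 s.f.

240 L/s = 0.24 m³/s.
1100 L/s = 1.1 m³/s.
3.52 µg/L = 0.00352 mg/L.
After complete mixing, C₀ = (0.24·0.059 + 1.1·0.00352) / 1.34 = 0.01346 mg/L.
Travel time t = 3.2e+04 m / 0.23 m/s = 1.391e+05 s = 1.61 d.
C = 0.01346·exp(−0.14·1.61) = 0.01346·0.7982 = 0.01074 mg/L.

0.0107 mg/L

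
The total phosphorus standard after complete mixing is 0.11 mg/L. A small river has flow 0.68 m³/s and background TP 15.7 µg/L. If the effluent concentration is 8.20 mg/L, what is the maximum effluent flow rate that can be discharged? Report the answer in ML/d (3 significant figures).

15.7 µg/L = 0.0157 mg/L.
Mass balance at complete mixing: C_std·(Q_w + Q_r) = Q_w·C_e + Q_r·C_b.
Rearranging, Q_w = Q_r·(C_std − C_b)/(C_e − C_std) = 0.68·(0.11 − 0.0157) / (8.2 − 0.11) = 0.007926 m³/s.
= 0.6848 ML/d.

0.685 ML/d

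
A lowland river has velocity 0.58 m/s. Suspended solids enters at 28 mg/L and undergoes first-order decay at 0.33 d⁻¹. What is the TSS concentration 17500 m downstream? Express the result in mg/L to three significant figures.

25.0 mg/L

Travel time t = 17500 m / 0.58 m/s = 1.75e+04/0.58 = 3.017e+04 s = 0.3492 d.
First-order decay: C = 28·exp(−0.33·0.3492) = 28·0.8912 = 24.95 mg/L.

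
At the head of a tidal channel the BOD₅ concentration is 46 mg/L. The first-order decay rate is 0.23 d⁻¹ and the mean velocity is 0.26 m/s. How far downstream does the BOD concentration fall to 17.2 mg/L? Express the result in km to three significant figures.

96.1 km

From C = C₀·e^(−kt), t = ln(C₀/C)/k = ln(46/17.2)/0.23 = 0.9837/0.23 = 4.277 d.
Distance = v·t = 0.26 m/s × 3.695e+05 s = 9.608e+04 m = 96.08 km.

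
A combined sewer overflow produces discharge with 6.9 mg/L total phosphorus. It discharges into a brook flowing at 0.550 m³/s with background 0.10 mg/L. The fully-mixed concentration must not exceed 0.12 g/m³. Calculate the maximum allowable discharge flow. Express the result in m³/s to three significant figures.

0.00162 m³/s

Mass balance at complete mixing: C_std·(Q_w + Q_r) = Q_w·C_e + Q_r·C_b.
Rearranging, Q_w = Q_r·(C_std − C_b)/(C_e − C_std) = 0.550·(0.12 − 0.1) / (6.9 − 0.12) = 0.001622 m³/s.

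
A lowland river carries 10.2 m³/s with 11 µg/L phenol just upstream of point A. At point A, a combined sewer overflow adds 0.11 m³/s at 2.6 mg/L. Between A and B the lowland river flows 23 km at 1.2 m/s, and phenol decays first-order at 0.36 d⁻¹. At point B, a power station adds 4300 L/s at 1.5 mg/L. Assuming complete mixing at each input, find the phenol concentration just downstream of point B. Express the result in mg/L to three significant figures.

11 µg/L = 0.011 mg/L.
After input A: C = (10.2·0.011 + 0.11·2.6) / 10.31 = 0.03862 mg/L.
Over the 23 km reach to input B (t = 1.917e+04 s = 0.2218 d), decay gives C = 0.03862·exp(−0.36·0.2218) = 0.03566 mg/L.
4300 L/s = 4.3 m³/s.
After input B: C = (10.31·0.03566 + 4.3·1.5) / 14.61 = 0.4666 mg/L.

0.467 mg/L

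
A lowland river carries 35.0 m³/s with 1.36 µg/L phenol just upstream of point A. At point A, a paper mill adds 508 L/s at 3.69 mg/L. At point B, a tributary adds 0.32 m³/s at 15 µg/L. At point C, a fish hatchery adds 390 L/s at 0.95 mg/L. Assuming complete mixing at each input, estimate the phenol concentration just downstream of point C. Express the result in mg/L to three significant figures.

0.0634 mg/L

1.36 µg/L = 0.00136 mg/L.
508 L/s = 0.508 m³/s.
After input A: C = (35·0.00136 + 0.508·3.69) / 35.51 = 0.05413 mg/L.
15 µg/L = 0.015 mg/L.
After input B: C = (35.51·0.05413 + 0.32·0.015) / 35.83 = 0.05378 mg/L.
390 L/s = 0.39 m³/s.
After input C: C = (35.83·0.05378 + 0.39·0.95) / 36.22 = 0.06343 mg/L.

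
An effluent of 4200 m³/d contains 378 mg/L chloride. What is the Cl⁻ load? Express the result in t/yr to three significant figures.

4200 m³/d = 0.04861 m³/s.
Mass flux = Q·C = 0.04861 m³/s × 378 g/m³ = 18.38 g/s.
= 18.38 g/s × 31.56 = 579.9 t/yr.

580 t/yr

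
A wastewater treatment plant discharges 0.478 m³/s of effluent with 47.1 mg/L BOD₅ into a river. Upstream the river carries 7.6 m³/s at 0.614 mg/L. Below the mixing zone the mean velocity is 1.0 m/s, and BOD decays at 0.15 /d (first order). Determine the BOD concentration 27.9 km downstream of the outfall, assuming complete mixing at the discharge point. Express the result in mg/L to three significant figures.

After complete mixing, C₀ = (0.478·47.1 + 7.6·0.614) / 8.078 = 3.365 mg/L.
Travel time t = 2.79e+04 m / 1.0 m/s = 2.79e+04 s = 0.3229 d.
C = 3.365·exp(−0.15·0.3229) = 3.365·0.9527 = 3.206 mg/L.

3.21 mg/L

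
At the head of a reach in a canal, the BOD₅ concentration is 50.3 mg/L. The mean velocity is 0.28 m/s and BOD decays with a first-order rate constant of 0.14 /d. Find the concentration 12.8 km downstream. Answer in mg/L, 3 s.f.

46.7 mg/L

Travel time t = 12.8 km / 0.28 m/s = 1.28e+04/0.28 = 4.571e+04 s = 0.5291 d.
First-order decay: C = 50.3·exp(−0.14·0.5291) = 50.3·0.9286 = 46.71 mg/L.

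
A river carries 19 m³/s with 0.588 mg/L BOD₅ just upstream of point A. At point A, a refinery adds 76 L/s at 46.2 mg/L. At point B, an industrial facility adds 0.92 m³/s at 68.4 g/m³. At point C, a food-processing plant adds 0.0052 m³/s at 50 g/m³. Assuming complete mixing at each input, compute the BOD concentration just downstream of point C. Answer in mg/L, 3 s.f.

3.89 mg/L

76 L/s = 0.076 m³/s.
After input A: C = (19·0.588 + 0.076·46.2) / 19.08 = 0.7697 mg/L.
After input B: C = (19.08·0.7697 + 0.92·68.4) / 20 = 3.881 mg/L.
After input C: C = (20·3.881 + 0.0052·50) / 20 = 3.893 mg/L.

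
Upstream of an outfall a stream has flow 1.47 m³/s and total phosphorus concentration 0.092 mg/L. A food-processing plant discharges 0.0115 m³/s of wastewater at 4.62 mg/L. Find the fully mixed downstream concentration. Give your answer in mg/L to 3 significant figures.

0.127 mg/L

By mass balance at complete mixing, C = (0.0115·4.62 + 1.47·0.092) / (0.0115 + 1.47) = 0.1884/1.482 = 0.1271 mg/L.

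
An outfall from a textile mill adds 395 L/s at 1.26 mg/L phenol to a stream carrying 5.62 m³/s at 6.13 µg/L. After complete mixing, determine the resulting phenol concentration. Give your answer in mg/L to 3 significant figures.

0.0885 mg/L

395 L/s = 0.395 m³/s.
6.13 µg/L = 0.00613 mg/L.
By mass balance at complete mixing, C = (0.395·1.26 + 5.62·0.00613) / (0.395 + 5.62) = 0.5322/6.015 = 0.08847 mg/L.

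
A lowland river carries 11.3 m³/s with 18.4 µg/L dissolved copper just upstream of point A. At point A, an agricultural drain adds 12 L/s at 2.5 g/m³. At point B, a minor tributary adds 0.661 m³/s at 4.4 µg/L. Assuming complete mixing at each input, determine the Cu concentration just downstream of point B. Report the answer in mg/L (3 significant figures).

18.4 µg/L = 0.0184 mg/L.
12 L/s = 0.012 m³/s.
After input A: C = (11.3·0.0184 + 0.012·2.5) / 11.31 = 0.02103 mg/L.
4.4 µg/L = 0.0044 mg/L.
After input B: C = (11.31·0.02103 + 0.661·0.0044) / 11.97 = 0.02011 mg/L.

0.0201 mg/L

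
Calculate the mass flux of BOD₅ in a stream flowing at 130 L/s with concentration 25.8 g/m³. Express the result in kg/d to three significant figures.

290 kg/d

130 L/s = 0.13 m³/s.
Mass flux = Q·C = 0.13 m³/s × 25.8 g/m³ = 3.354 g/s.
= 3.354 g/s × 86.4 = 289.8 kg/d.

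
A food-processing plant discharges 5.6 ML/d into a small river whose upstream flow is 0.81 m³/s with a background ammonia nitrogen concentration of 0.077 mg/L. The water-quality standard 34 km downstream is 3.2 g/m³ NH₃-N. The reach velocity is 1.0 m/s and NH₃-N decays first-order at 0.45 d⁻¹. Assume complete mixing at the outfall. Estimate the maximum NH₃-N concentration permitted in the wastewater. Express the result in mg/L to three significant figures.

5.6 ML/d = 0.06481 m³/s.
Travel time to the compliance point: t = 3.4e+04/1.0 = 3.4e+04 s = 0.3935 d; decay factor exp(−0.45·0.3935) = 0.8377.
So the concentration just after mixing may be at most 3.2/0.8377 = 3.82 mg/L.
Mass balance: 3.82·0.8748 = 0.06481·Cₑ + 0.81·0.077.
Cₑ = (3.342 − 0.06237) / 0.06481 = 50.6 mg/L.

50.6 mg/L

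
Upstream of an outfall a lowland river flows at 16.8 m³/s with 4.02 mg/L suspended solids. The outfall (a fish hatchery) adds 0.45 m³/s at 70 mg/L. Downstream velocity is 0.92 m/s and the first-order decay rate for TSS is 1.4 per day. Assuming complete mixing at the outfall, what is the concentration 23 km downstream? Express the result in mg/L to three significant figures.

After complete mixing, C₀ = (0.45·70 + 16.8·4.02) / 17.25 = 5.741 mg/L.
Travel time t = 2.3e+04 m / 0.92 m/s = 2.5e+04 s = 0.2894 d.
C = 5.741·exp(−1.4·0.2894) = 5.741·0.6669 = 3.829 mg/L.

3.83 mg/L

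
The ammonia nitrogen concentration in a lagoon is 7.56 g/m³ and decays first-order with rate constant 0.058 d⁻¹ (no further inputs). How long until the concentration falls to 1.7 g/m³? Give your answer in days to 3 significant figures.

25.7 d

t = ln(C₀/C)/k = ln(7.56/1.7)/0.058 = 1.492/0.058 = 25.73 d.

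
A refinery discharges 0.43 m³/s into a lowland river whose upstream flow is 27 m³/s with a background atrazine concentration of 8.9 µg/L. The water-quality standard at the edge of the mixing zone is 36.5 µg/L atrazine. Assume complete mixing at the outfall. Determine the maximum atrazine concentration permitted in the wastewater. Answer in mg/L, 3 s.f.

8.9 µg/L = 0.0089 mg/L.
36.5 µg/L = 0.0365 mg/L.
Mass balance: 0.0365·27.43 = 0.43·Cₑ + 27·0.0089.
Cₑ = (1.001 − 0.2403) / 0.43 = 1.77 mg/L.

1.77 mg/L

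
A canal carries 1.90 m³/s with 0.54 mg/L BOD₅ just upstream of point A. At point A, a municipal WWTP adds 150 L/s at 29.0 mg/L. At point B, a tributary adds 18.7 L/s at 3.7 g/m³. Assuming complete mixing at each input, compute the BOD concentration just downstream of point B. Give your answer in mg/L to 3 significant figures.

150 L/s = 0.15 m³/s.
After input A: C = (1.9·0.54 + 0.15·29) / 2.05 = 2.622 mg/L.
18.7 L/s = 0.0187 m³/s.
After input B: C = (2.05·2.622 + 0.0187·3.7) / 2.069 = 2.632 mg/L.

2.63 mg/L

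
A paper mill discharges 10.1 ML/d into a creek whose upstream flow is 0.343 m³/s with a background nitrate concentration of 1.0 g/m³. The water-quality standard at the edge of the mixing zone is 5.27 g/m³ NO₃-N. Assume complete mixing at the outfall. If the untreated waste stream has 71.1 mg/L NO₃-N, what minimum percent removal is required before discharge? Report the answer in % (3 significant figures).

10.1 ML/d = 0.1169 m³/s.
Mass balance: 5.27·0.4599 = 0.1169·Cₑ + 0.343·1.
Cₑ = (2.424 − 0.343) / 0.1169 = 17.8 mg/L.
Required removal = 1 − 17.8/71.1 = 74.97 %.

75.0 %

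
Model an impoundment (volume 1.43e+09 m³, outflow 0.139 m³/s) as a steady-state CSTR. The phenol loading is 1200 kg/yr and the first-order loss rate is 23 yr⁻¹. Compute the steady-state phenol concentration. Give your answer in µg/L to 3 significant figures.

Outflow Q = 0.139 m³/s × 3.156e+07 s/yr = 4.387e+06 m³/yr.
Steady-state CSTR mass balance: W = Q·C + k·V·C, so C = W/(Q + kV).
Q + kV = 4.387e+06 + 23·1.43e+09 = 3.289e+10 m³/yr.
C = 1200/3.289e+10 = 3.648e-08 kg/m³ = 3.648e-05 mg/L = 0.03648 µg/L.

0.0365 µg/L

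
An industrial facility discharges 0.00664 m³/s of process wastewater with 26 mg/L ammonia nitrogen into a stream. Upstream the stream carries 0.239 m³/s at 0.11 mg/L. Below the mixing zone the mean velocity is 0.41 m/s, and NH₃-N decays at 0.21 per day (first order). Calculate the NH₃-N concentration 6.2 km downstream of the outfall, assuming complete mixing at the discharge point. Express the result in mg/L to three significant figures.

0.781 mg/L

After complete mixing, C₀ = (0.00664·26 + 0.239·0.11) / 0.2456 = 0.8098 mg/L.
Travel time t = 6200 m / 0.41 m/s = 1.512e+04 s = 0.175 d.
C = 0.8098·exp(−0.21·0.175) = 0.8098·0.9639 = 0.7806 mg/L.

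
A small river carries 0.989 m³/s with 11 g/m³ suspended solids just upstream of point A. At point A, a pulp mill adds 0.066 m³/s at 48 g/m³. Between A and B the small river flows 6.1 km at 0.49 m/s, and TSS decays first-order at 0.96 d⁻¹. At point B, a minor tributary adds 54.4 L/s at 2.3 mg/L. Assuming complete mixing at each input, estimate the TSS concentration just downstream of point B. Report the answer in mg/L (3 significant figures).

After input A: C = (0.989·11 + 0.066·48) / 1.055 = 13.31 mg/L.
Over the 6.1 km reach to input B (t = 1.245e+04 s = 0.1441 d), decay gives C = 13.31·exp(−0.96·0.1441) = 11.59 mg/L.
54.4 L/s = 0.0544 m³/s.
After input B: C = (1.055·11.59 + 0.0544·2.3) / 1.109 = 11.14 mg/L.

11.1 mg/L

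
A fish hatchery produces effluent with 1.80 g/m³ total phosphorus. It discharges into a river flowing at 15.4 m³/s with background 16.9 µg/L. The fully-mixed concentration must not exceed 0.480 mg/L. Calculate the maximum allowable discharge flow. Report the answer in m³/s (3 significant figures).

16.9 µg/L = 0.0169 mg/L.
Mass balance at complete mixing: C_std·(Q_w + Q_r) = Q_w·C_e + Q_r·C_b.
Rearranging, Q_w = Q_r·(C_std − C_b)/(C_e − C_std) = 15.4·(0.48 − 0.0169) / (1.8 − 0.48) = 5.403 m³/s.

5.40 m³/s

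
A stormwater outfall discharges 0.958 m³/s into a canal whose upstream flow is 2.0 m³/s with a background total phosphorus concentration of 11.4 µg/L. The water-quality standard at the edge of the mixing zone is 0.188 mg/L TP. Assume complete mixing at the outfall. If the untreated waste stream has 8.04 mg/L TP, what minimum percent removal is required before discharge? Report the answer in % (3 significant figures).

11.4 µg/L = 0.0114 mg/L.
Mass balance: 0.188·2.958 = 0.958·Cₑ + 2·0.0114.
Cₑ = (0.5561 − 0.0228) / 0.958 = 0.5567 mg/L.
Required removal = 1 − 0.5567/8.04 = 93.08 %.

93.1 %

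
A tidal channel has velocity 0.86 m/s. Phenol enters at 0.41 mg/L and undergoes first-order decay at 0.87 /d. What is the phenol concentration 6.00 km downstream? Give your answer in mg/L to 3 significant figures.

0.382 mg/L

Travel time t = 6.00 km / 0.86 m/s = 6000/0.86 = 6977 s = 0.08075 d.
First-order decay: C = 0.41·exp(−0.87·0.08075) = 0.41·0.9322 = 0.3822 mg/L.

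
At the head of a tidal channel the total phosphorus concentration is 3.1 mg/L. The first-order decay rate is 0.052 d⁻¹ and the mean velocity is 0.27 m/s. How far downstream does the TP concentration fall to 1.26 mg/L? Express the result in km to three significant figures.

404 km

From C = C₀·e^(−kt), t = ln(C₀/C)/k = ln(3.1/1.26)/0.052 = 0.9003/0.052 = 17.31 d.
Distance = v·t = 0.27 m/s × 1.496e+06 s = 4.039e+05 m = 403.9 km.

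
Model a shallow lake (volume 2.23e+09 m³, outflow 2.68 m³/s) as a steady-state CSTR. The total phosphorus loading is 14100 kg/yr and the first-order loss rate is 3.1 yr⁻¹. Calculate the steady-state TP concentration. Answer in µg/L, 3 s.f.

2.01 µg/L

Outflow Q = 2.68 m³/s × 3.156e+07 s/yr = 8.457e+07 m³/yr.
Steady-state CSTR mass balance: W = Q·C + k·V·C, so C = W/(Q + kV).
Q + kV = 8.457e+07 + 3.1·2.23e+09 = 6.998e+09 m³/yr.
C = 14100/6.998e+09 = 2.015e-06 kg/m³ = 0.002015 mg/L = 2.015 µg/L.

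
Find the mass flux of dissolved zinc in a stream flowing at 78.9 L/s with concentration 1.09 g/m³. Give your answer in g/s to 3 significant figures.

0.0860 g/s

78.9 L/s = 0.0789 m³/s.
Mass flux = Q·C = 0.0789 m³/s × 1.09 g/m³ = 0.086 g/s.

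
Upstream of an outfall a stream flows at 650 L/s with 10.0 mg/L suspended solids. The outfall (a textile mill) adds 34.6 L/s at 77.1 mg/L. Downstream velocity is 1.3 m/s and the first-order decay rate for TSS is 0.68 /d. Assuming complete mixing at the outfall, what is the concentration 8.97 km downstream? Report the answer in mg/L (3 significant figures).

34.6 L/s = 0.0346 m³/s.
650 L/s = 0.65 m³/s.
After complete mixing, C₀ = (0.0346·77.1 + 0.65·10) / 0.6846 = 13.39 mg/L.
Travel time t = 8970 m / 1.3 m/s = 6900 s = 0.07986 d.
C = 13.39·exp(−0.68·0.07986) = 13.39·0.9471 = 12.68 mg/L.

12.7 mg/L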